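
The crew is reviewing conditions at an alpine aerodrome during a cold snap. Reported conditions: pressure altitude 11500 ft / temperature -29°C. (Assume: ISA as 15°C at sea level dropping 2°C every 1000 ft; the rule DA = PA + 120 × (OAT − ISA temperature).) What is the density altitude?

ISA temperature at 11500 ft = 15 − 2 × (11500/1000) = -8°C.
ISA deviation = -29 − (-8) = -21°C.
Density altitude = 11500 + 120 × (-21) = 11500 + (-2520) = 8980 ft.

8980 ft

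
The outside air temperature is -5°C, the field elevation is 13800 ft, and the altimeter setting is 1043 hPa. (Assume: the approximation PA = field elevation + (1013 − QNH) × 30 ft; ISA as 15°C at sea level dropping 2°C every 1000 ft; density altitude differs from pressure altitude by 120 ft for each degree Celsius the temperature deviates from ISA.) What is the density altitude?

13596 ft

Pressure altitude = 13800 + (1013 − 1043) × 30 = 13800 + (-900) = 12900 ft.
ISA temperature at 12900 ft = 15 − 2 × (12900/1000) = -10.8°C.
ISA deviation = -5 − (-10.8) = +5.8°C.
Density altitude = 12900 + 120 × (5.8) = 13596 ft.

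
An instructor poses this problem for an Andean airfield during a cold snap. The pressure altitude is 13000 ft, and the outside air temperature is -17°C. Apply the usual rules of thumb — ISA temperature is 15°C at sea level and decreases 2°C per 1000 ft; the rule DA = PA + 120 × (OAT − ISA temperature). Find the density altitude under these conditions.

12280 ft

ISA temperature at 13000 ft = 15 − 2 × (13000/1000) = -11°C.
ISA deviation = -17 − (-11) = -6°C.
Density altitude = 13000 + 120 × (-6) = 13000 + (-720) = 12280 ft.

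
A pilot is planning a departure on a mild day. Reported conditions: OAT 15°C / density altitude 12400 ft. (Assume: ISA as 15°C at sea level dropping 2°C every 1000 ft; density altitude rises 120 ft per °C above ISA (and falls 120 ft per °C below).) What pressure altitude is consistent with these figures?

10000 ft

DA = PA + 120 × (OAT − (15 − 2·PA/1000)) = PA + 120·OAT − 1800 + 0.24·PA = 1.24·PA + 120·OAT − 1800.
So 1.24·PA = 12400 − 120 × 15 + 1800 = 12400.
PA = 12400 / 1.24 = 10000 ft.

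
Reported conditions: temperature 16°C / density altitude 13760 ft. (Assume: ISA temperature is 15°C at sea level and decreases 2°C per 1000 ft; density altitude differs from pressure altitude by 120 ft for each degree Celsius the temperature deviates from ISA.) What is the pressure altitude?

DA = PA + 120 × (OAT − (15 − 2·PA/1000)) = PA + 120·OAT − 1800 + 0.24·PA = 1.24·PA + 120·OAT − 1800.
So 1.24·PA = 13760 − 120 × 16 + 1800 = 13640.
PA = 13640 / 1.24 = 11000 ft.

11000 ft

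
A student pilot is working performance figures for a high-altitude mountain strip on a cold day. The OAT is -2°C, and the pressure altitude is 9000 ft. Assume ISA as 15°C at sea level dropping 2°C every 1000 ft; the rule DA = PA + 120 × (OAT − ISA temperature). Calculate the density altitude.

9120 ft

ISA temperature at 9000 ft = 15 − 2 × (9000/1000) = -3°C.
ISA deviation = -2 − (-3) = +1°C.
Density altitude = 9000 + 120 × (1) = 9000 + (+120) = 9120 ft.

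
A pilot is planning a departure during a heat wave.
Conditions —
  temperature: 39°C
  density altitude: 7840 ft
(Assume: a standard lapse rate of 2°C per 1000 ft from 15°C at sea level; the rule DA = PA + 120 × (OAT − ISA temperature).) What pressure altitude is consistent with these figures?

DA = PA + 120 × (OAT − (15 − 2·PA/1000)) = PA + 120·OAT − 1800 + 0.24·PA = 1.24·PA + 120·OAT − 1800.
So 1.24·PA = 7840 − 120 × 39 + 1800 = 4960.
PA = 4960 / 1.24 = 4000 ft.

4000 ft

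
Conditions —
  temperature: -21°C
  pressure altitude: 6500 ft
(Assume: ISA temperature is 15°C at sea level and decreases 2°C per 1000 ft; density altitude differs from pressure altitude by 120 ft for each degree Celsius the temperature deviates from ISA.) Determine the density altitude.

3740 ft

ISA temperature at 6500 ft = 15 − 2 × (6500/1000) = 2°C.
ISA deviation = -21 − 2 = -23°C.
Density altitude = 6500 + 120 × (-23) = 6500 + (-2760) = 3740 ft.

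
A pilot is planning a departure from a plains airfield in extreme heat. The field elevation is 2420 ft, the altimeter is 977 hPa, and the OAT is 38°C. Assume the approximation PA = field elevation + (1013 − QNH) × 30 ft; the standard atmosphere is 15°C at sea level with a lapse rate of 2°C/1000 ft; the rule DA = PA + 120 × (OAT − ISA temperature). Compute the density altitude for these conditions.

7100 ft

Pressure altitude = 2420 + (1013 − 977) × 30 = 2420 + (+1080) = 3500 ft.
ISA temperature at 3500 ft = 15 − 2 × (3500/1000) = 8°C.
ISA deviation = 38 − 8 = +30°C.
Density altitude = 3500 + 120 × (30) = 7100 ft.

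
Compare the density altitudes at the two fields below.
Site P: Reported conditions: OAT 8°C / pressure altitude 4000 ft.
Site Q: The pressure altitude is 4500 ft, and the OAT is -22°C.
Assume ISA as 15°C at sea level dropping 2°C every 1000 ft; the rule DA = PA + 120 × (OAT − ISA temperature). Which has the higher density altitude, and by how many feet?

Site P by 2980 ft

Site P: ISA temp = 7°C, deviation +1°C, DA = 4000 + 120 × 1 = 4120 ft.
Site Q: ISA temp = 6°C, deviation -28°C, DA = 4500 + 120 × (-28) = 1140 ft.
Site P is higher by 4120 − 1140 = 2980 ft.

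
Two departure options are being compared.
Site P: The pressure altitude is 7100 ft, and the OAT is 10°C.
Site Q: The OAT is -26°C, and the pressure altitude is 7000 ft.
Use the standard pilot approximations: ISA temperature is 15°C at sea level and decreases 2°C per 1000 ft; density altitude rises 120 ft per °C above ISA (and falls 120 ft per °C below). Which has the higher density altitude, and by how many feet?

Site P: ISA temp = 0.8°C, deviation +9.2°C, DA = 7100 + 120 × 9.2 = 8204 ft.
Site Q: ISA temp = 1°C, deviation -27°C, DA = 7000 + 120 × (-27) = 3760 ft.
Site P is higher by 8204 − 3760 = 4444 ft.

Site P by 4444 ft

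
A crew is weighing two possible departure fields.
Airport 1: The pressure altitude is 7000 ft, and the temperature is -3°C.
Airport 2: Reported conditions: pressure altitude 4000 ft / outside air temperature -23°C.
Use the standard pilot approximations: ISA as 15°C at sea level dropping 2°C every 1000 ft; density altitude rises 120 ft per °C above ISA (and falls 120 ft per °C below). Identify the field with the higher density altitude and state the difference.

Airport 1 by 6120 ft

Airport 1: ISA temp = 1°C, deviation -4°C, DA = 7000 + 120 × (-4) = 6520 ft.
Airport 2: ISA temp = 7°C, deviation -30°C, DA = 4000 + 120 × (-30) = 400 ft.
Airport 1 is higher by 6520 − 400 = 6120 ft.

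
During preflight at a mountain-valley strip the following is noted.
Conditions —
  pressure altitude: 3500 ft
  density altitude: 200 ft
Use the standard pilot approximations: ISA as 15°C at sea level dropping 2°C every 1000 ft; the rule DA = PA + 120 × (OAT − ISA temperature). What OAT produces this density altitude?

-19.5°C

Density altitude − pressure altitude = 200 − 3500 = -3300 ft.
At 120 ft/°C that is an ISA deviation of -3300/120 = -27.5°C.
ISA temperature at 3500 ft = 15 − 2 × (3500/1000) = 8°C.
OAT = ISA + deviation = 8 + (-27.5) = -19.5°C.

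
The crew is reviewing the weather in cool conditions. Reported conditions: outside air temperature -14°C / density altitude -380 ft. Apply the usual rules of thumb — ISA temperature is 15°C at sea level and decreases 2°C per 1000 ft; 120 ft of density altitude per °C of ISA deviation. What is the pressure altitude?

2500 ft

DA = PA + 120 × (OAT − (15 − 2·PA/1000)) = PA + 120·OAT − 1800 + 0.24·PA = 1.24·PA + 120·OAT − 1800.
So 1.24·PA = -380 − 120 × (-14) + 1800 = 3100.
PA = 3100 / 1.24 = 2500 ft.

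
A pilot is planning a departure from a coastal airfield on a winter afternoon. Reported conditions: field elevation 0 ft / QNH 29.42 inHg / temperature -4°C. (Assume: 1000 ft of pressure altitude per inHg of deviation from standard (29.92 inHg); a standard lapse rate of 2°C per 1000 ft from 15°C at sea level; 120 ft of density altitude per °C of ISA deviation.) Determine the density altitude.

Pressure altitude = 0 + (29.92 − 29.42) × 1000 = 0 + (+500) = 500 ft.
ISA temperature at 500 ft = 15 − 2 × (500/1000) = 14°C.
ISA deviation = -4 − 14 = -18°C.
Density altitude = 500 + 120 × (-18) = -1660 ft.

-1660 ft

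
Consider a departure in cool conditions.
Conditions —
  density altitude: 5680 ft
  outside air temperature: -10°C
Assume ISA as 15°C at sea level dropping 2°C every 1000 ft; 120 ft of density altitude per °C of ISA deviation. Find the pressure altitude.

DA = PA + 120 × (OAT − (15 − 2·PA/1000)) = PA + 120·OAT − 1800 + 0.24·PA = 1.24·PA + 120·OAT − 1800.
So 1.24·PA = 5680 − 120 × (-10) + 1800 = 8680.
PA = 8680 / 1.24 = 7000 ft.

7000 ft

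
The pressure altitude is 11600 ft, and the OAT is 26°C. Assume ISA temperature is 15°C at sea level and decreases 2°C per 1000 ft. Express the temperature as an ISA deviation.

ISA+34.2°C

ISA temperature at 11600 ft = 15 − 2 × (11600/1000) = -8.2°C.
Deviation = OAT − ISA = 26 − (-8.2) = +34.2°C.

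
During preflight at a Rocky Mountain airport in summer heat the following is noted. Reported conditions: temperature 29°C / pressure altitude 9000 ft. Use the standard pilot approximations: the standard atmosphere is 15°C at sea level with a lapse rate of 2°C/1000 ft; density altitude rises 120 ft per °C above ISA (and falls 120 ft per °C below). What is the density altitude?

12840 ft

ISA temperature at 9000 ft = 15 − 2 × (9000/1000) = -3°C.
ISA deviation = 29 − (-3) = +32°C.
Density altitude = 9000 + 120 × (32) = 9000 + (+3840) = 12840 ft.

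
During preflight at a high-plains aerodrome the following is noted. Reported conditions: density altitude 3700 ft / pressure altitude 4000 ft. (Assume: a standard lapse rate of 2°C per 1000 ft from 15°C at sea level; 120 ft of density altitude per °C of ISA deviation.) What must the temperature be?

Density altitude − pressure altitude = 3700 − 4000 = -300 ft.
At 120 ft/°C that is an ISA deviation of -300/120 = -2.5°C.
ISA temperature at 4000 ft = 15 − 2 × (4000/1000) = 7°C.
OAT = ISA + deviation = 7 + (-2.5) = 4.5°C.

4.5°C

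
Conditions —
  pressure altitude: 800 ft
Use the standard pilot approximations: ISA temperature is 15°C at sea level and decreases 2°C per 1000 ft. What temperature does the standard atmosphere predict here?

13.4°C

ISA temperature = 15 − 2 × (800/1000) = 15 − 1.6 = 13.4°C.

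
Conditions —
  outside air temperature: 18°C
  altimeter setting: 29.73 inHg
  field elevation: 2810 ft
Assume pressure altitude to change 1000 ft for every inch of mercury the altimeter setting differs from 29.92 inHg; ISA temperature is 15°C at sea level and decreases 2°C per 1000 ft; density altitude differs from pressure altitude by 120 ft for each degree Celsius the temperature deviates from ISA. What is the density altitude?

Pressure altitude = 2810 + (29.92 − 29.73) × 1000 = 2810 + (+190) = 3000 ft.
ISA temperature at 3000 ft = 15 − 2 × (3000/1000) = 9°C.
ISA deviation = 18 − 9 = +9°C.
Density altitude = 3000 + 120 × (9) = 4080 ft.

4080 ft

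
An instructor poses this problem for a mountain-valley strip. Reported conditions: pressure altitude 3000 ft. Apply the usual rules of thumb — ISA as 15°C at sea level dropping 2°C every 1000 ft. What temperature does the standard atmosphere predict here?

ISA temperature = 15 − 2 × (3000/1000) = 15 − 6 = 9°C.

9°C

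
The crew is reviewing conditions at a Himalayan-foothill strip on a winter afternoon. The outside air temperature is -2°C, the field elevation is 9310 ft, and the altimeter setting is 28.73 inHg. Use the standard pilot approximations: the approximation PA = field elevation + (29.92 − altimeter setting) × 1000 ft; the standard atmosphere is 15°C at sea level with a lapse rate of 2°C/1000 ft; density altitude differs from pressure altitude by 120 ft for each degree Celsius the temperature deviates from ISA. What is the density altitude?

Pressure altitude = 9310 + (29.92 − 28.73) × 1000 = 9310 + (+1190) = 10500 ft.
ISA temperature at 10500 ft = 15 − 2 × (10500/1000) = -6°C.
ISA deviation = -2 − (-6) = +4°C.
Density altitude = 10500 + 120 × (4) = 10980 ft.

10980 ft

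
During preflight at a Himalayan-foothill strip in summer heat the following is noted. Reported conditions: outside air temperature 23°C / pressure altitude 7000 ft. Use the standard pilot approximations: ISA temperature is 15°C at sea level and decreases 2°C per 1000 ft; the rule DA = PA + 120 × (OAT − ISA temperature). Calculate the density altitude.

ISA temperature at 7000 ft = 15 − 2 × (7000/1000) = 1°C.
ISA deviation = 23 − 1 = +22°C.
Density altitude = 7000 + 120 × (22) = 7000 + (+2640) = 9640 ft.

9640 ft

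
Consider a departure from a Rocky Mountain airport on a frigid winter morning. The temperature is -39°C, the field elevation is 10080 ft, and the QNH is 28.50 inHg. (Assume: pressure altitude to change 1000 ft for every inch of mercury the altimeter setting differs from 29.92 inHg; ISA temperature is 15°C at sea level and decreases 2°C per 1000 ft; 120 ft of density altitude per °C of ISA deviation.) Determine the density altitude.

Pressure altitude = 10080 + (29.92 − 28.50) × 1000 = 10080 + (+1420) = 11500 ft.
ISA temperature at 11500 ft = 15 − 2 × (11500/1000) = -8°C.
ISA deviation = -39 − (-8) = -31°C.
Density altitude = 11500 + 120 × (-31) = 7780 ft.

7780 ft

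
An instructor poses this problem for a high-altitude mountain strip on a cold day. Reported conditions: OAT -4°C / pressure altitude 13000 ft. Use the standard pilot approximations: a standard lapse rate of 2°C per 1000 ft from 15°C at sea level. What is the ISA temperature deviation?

ISA+7°C

ISA temperature at 13000 ft = 15 − 2 × (13000/1000) = -11°C.
Deviation = OAT − ISA = -4 − (-11) = +7°C.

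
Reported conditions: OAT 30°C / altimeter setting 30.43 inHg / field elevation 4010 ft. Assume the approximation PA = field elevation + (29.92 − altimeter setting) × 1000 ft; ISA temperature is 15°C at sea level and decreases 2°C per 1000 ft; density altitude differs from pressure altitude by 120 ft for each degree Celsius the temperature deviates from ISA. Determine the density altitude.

6140 ft

Pressure altitude = 4010 + (29.92 − 30.43) × 1000 = 4010 + (-510) = 3500 ft.
ISA temperature at 3500 ft = 15 − 2 × (3500/1000) = 8°C.
ISA deviation = 30 − 8 = +22°C.
Density altitude = 3500 + 120 × (22) = 6140 ft.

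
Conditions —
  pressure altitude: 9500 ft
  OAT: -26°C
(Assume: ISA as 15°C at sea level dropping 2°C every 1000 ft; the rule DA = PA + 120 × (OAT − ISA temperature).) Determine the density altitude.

6860 ft

ISA temperature at 9500 ft = 15 − 2 × (9500/1000) = -4°C.
ISA deviation = -26 − (-4) = -22°C.
Density altitude = 9500 + 120 × (-22) = 9500 + (-2640) = 6860 ft.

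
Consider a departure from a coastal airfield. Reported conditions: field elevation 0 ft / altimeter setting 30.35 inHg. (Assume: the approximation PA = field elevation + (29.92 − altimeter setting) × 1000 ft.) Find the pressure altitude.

-430 ft

Pressure correction = (29.92 − 30.35) × 1000 = -430 ft.
Pressure altitude = 0 + (-430) = -430 ft.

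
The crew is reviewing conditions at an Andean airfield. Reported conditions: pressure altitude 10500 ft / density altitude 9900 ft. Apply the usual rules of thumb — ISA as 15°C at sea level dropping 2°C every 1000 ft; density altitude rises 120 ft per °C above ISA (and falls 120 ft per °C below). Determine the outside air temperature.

Density altitude − pressure altitude = 9900 − 10500 = -600 ft.
At 120 ft/°C that is an ISA deviation of -600/120 = -5°C.
ISA temperature at 10500 ft = 15 − 2 × (10500/1000) = -6°C.
OAT = ISA + deviation = -6 + (-5) = -11°C.

-11°C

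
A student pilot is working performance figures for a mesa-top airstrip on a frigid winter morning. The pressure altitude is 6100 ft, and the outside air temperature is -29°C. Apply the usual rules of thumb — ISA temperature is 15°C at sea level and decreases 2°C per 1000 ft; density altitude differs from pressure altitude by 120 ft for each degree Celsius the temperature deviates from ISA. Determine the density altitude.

ISA temperature at 6100 ft = 15 − 2 × (6100/1000) = 2.8°C.
ISA deviation = -29 − 2.8 = -31.8°C.
Density altitude = 6100 + 120 × (-31.8) = 6100 + (-3816) = 2284 ft.

2284 ft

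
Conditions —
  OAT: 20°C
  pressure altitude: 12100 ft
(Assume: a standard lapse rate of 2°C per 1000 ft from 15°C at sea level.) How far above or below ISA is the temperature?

ISA+29.2°C

ISA temperature at 12100 ft = 15 − 2 × (12100/1000) = -9.2°C.
Deviation = OAT − ISA = 20 − (-9.2) = +29.2°C.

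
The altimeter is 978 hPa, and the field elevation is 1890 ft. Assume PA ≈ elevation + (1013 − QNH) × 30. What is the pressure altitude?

2940 ft

Pressure correction = (1013 − 978) × 30 = +1050 ft.
Pressure altitude = 1890 + (+1050) = 2940 ft.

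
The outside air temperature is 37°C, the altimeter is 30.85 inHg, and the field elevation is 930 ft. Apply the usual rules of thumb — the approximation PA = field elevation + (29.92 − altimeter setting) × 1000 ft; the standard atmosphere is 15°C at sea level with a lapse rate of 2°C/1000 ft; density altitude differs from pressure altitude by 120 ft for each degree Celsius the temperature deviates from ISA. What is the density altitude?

Pressure altitude = 930 + (29.92 − 30.85) × 1000 = 930 + (-930) = 0 ft.
ISA temperature at 0 ft = 15 − 2 × (0/1000) = 15°C.
ISA deviation = 37 − 15 = +22°C.
Density altitude = 0 + 120 × (22) = 2640 ft.

2640 ft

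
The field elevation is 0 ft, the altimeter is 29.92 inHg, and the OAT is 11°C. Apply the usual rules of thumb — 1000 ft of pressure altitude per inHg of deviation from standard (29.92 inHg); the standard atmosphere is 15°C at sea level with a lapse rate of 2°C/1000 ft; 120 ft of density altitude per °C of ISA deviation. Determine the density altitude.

-480 ft

Pressure altitude = 0 + (29.92 − 29.92) × 1000 = 0 + (0) = 0 ft.
ISA temperature at 0 ft = 15 − 2 × (0/1000) = 15°C.
ISA deviation = 11 − 15 = -4°C.
Density altitude = 0 + 120 × (-4) = -480 ft.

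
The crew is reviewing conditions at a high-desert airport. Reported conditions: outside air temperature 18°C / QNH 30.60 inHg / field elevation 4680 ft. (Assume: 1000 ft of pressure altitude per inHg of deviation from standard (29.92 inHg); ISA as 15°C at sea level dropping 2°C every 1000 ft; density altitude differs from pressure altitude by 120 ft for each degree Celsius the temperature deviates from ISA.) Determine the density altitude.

5320 ft

Pressure altitude = 4680 + (29.92 − 30.60) × 1000 = 4680 + (-680) = 4000 ft.
ISA temperature at 4000 ft = 15 − 2 × (4000/1000) = 7°C.
ISA deviation = 18 − 7 = +11°C.
Density altitude = 4000 + 120 × (11) = 5320 ft.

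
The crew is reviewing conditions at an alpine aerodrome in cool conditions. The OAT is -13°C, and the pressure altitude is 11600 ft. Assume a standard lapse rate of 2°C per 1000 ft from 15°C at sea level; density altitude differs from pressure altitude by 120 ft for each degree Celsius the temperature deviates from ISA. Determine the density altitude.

11024 ft

ISA temperature at 11600 ft = 15 − 2 × (11600/1000) = -8.2°C.
ISA deviation = -13 − (-8.2) = -4.8°C.
Density altitude = 11600 + 120 × (-4.8) = 11600 + (-576) = 11024 ft.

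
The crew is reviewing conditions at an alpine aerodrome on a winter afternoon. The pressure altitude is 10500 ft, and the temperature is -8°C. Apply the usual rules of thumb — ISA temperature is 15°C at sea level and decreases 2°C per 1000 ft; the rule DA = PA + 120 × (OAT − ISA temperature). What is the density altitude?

10260 ft

ISA temperature at 10500 ft = 15 − 2 × (10500/1000) = -6°C.
ISA deviation = -8 − (-6) = -2°C.
Density altitude = 10500 + 120 × (-2) = 10500 + (-240) = 10260 ft.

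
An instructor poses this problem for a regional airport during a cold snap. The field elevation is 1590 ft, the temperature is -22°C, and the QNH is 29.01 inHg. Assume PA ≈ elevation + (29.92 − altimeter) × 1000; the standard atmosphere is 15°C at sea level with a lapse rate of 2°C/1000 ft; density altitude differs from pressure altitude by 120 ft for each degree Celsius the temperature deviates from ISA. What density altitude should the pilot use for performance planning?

-1340 ft

Pressure altitude = 1590 + (29.92 − 29.01) × 1000 = 1590 + (+910) = 2500 ft.
ISA temperature at 2500 ft = 15 − 2 × (2500/1000) = 10°C.
ISA deviation = -22 − 10 = -32°C.
Density altitude = 2500 + 120 × (-32) = -1340 ft.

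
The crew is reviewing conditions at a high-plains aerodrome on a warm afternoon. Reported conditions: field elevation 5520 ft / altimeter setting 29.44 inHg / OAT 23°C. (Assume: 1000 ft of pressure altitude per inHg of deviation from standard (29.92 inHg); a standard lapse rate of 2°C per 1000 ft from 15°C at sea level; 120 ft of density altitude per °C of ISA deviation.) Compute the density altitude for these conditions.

8400 ft

Pressure altitude = 5520 + (29.92 − 29.44) × 1000 = 5520 + (+480) = 6000 ft.
ISA temperature at 6000 ft = 15 − 2 × (6000/1000) = 3°C.
ISA deviation = 23 − 3 = +20°C.
Density altitude = 6000 + 120 × (20) = 8400 ft.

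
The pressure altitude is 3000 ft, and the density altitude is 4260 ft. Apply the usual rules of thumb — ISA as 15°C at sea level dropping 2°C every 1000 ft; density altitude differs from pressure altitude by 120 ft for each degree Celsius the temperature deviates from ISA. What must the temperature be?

19.5°C

Density altitude − pressure altitude = 4260 − 3000 = +1260 ft.
At 120 ft/°C that is an ISA deviation of 1260/120 = +10.5°C.
ISA temperature at 3000 ft = 15 − 2 × (3000/1000) = 9°C.
OAT = ISA + deviation = 9 + (+10.5) = 19.5°C.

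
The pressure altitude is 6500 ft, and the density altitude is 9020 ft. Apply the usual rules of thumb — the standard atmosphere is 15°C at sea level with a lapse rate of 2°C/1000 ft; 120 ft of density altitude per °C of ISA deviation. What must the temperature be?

Density altitude − pressure altitude = 9020 − 6500 = +2520 ft.
At 120 ft/°C that is an ISA deviation of 2520/120 = +21°C.
ISA temperature at 6500 ft = 15 − 2 × (6500/1000) = 2°C.
OAT = ISA + deviation = 2 + (+21) = 23°C.

23°C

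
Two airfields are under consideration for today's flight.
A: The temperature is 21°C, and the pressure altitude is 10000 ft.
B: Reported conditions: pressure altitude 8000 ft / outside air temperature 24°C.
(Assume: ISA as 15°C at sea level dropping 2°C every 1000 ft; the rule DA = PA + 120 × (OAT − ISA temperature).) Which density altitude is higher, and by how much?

A by 2120 ft

A: ISA temp = -5°C, deviation +26°C, DA = 10000 + 120 × 26 = 13120 ft.
B: ISA temp = -1°C, deviation +25°C, DA = 8000 + 120 × 25 = 11000 ft.
A is higher by 13120 − 11000 = 2120 ft.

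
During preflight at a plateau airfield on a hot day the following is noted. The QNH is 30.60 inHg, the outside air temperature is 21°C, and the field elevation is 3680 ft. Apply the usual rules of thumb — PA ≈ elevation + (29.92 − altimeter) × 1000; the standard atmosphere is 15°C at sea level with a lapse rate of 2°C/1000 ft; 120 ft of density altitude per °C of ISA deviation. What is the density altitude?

Pressure altitude = 3680 + (29.92 − 30.60) × 1000 = 3680 + (-680) = 3000 ft.
ISA temperature at 3000 ft = 15 − 2 × (3000/1000) = 9°C.
ISA deviation = 21 − 9 = +12°C.
Density altitude = 3000 + 120 × (12) = 4440 ft.

4440 ft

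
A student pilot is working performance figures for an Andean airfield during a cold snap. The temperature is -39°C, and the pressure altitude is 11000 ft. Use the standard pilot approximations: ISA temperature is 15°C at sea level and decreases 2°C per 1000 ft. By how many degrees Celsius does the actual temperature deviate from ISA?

ISA-32°C

ISA temperature at 11000 ft = 15 − 2 × (11000/1000) = -7°C.
Deviation = OAT − ISA = -39 − (-7) = -32°C.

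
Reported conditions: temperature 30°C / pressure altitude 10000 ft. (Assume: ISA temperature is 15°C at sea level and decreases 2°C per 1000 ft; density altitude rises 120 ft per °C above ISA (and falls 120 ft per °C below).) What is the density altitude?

14200 ft

ISA temperature at 10000 ft = 15 − 2 × (10000/1000) = -5°C.
ISA deviation = 30 − (-5) = +35°C.
Density altitude = 10000 + 120 × (35) = 10000 + (+4200) = 14200 ft.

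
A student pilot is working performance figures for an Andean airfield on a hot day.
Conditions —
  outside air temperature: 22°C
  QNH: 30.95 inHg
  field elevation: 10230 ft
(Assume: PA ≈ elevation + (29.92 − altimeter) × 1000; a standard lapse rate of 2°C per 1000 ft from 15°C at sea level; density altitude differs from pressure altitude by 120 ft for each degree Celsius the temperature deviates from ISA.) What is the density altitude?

Pressure altitude = 10230 + (29.92 − 30.95) × 1000 = 10230 + (-1030) = 9200 ft.
ISA temperature at 9200 ft = 15 − 2 × (9200/1000) = -3.4°C.
ISA deviation = 22 − (-3.4) = +25.4°C.
Density altitude = 9200 + 120 × (25.4) = 12248 ft.

12248 ft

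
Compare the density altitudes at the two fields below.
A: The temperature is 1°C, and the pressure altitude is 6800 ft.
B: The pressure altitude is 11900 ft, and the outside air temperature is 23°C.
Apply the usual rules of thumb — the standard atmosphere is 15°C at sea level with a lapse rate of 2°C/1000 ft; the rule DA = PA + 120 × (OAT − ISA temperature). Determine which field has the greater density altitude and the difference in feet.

B by 8964 ft

A: ISA temp = 1.4°C, deviation -0.4°C, DA = 6800 + 120 × (-0.4) = 6752 ft.
B: ISA temp = -8.8°C, deviation +31.8°C, DA = 11900 + 120 × 31.8 = 15716 ft.
B is higher by 15716 − 6752 = 8964 ft.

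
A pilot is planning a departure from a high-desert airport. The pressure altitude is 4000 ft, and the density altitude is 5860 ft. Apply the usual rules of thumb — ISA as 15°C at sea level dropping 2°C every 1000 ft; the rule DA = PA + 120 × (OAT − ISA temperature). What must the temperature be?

Density altitude − pressure altitude = 5860 − 4000 = +1860 ft.
At 120 ft/°C that is an ISA deviation of 1860/120 = +15.5°C.
ISA temperature at 4000 ft = 15 − 2 × (4000/1000) = 7°C.
OAT = ISA + deviation = 7 + (+15.5) = 22.5°C.

22.5°C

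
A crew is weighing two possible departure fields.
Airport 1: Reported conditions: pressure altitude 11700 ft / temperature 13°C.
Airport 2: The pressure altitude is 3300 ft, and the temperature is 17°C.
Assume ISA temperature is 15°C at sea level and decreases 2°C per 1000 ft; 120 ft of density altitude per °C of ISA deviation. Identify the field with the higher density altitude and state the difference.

Airport 1: ISA temp = -8.4°C, deviation +21.4°C, DA = 11700 + 120 × 21.4 = 14268 ft.
Airport 2: ISA temp = 8.4°C, deviation +8.6°C, DA = 3300 + 120 × 8.6 = 4332 ft.
Airport 1 is higher by 14268 − 4332 = 9936 ft.

Airport 1 by 9936 ft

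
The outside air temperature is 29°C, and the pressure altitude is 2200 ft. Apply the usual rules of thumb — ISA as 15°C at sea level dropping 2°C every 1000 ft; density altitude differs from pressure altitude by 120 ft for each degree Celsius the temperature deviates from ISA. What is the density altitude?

4408 ft

ISA temperature at 2200 ft = 15 − 2 × (2200/1000) = 10.6°C.
ISA deviation = 29 − 10.6 = +18.4°C.
Density altitude = 2200 + 120 × (18.4) = 2200 + (+2208) = 4408 ft.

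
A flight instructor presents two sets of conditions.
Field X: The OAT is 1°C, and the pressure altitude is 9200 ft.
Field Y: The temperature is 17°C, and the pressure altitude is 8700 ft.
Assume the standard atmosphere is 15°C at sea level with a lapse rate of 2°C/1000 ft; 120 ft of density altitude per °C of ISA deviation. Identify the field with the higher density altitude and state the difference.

Field Y by 1300 ft

Field X: ISA temp = -3.4°C, deviation +4.4°C, DA = 9200 + 120 × 4.4 = 9728 ft.
Field Y: ISA temp = -2.4°C, deviation +19.4°C, DA = 8700 + 120 × 19.4 = 11028 ft.
Field Y is higher by 11028 − 9728 = 1300 ft.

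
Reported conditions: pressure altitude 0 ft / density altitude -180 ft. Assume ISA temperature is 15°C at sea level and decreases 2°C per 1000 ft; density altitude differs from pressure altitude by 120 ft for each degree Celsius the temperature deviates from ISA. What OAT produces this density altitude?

13.5°C

Density altitude − pressure altitude = -180 − 0 = -180 ft.
At 120 ft/°C that is an ISA deviation of -180/120 = -1.5°C.
ISA temperature at 0 ft = 15 − 2 × (0/1000) = 15°C.
OAT = ISA + deviation = 15 + (-1.5) = 13.5°C.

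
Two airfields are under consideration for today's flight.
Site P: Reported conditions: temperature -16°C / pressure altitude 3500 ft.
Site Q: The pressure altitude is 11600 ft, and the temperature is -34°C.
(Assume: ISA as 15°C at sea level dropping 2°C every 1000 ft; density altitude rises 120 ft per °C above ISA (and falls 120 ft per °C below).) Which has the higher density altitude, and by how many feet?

Site P: ISA temp = 8°C, deviation -24°C, DA = 3500 + 120 × (-24) = 620 ft.
Site Q: ISA temp = -8.2°C, deviation -25.8°C, DA = 11600 + 120 × (-25.8) = 8504 ft.
Site Q is higher by 8504 − 620 = 7884 ft.

Site Q by 7884 ft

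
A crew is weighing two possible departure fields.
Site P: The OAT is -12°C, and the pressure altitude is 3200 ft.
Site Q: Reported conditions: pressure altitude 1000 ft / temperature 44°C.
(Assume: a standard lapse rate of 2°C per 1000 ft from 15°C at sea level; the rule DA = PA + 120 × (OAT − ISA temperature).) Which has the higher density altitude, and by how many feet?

Site Q by 3992 ft

Site P: ISA temp = 8.6°C, deviation -20.6°C, DA = 3200 + 120 × (-20.6) = 728 ft.
Site Q: ISA temp = 13°C, deviation +31°C, DA = 1000 + 120 × 31 = 4720 ft.
Site Q is higher by 4720 − 728 = 3992 ft.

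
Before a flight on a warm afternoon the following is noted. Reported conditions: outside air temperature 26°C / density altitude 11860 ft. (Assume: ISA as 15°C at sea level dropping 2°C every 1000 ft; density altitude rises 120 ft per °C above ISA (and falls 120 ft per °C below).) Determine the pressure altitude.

DA = PA + 120 × (OAT − (15 − 2·PA/1000)) = PA + 120·OAT − 1800 + 0.24·PA = 1.24·PA + 120·OAT − 1800.
So 1.24·PA = 11860 − 120 × 26 + 1800 = 10540.
PA = 10540 / 1.24 = 8500 ft.

8500 ft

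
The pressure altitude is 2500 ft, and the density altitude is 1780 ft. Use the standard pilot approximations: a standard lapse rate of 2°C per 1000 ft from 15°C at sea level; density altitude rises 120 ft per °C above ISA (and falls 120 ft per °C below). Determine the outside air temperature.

Density altitude − pressure altitude = 1780 − 2500 = -720 ft.
At 120 ft/°C that is an ISA deviation of -720/120 = -6°C.
ISA temperature at 2500 ft = 15 − 2 × (2500/1000) = 10°C.
OAT = ISA + deviation = 10 + (-6) = 4°C.

4°C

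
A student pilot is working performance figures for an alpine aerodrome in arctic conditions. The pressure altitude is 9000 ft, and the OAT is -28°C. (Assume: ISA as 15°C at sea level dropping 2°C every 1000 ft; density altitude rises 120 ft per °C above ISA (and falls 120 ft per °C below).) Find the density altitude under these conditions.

6000 ft

ISA temperature at 9000 ft = 15 − 2 × (9000/1000) = -3°C.
ISA deviation = -28 − (-3) = -25°C.
Density altitude = 9000 + 120 × (-25) = 9000 + (-3000) = 6000 ft.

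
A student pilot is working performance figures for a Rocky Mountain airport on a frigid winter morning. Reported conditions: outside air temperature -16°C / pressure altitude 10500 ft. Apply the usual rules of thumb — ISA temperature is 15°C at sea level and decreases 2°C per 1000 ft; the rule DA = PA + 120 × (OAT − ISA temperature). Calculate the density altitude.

ISA temperature at 10500 ft = 15 − 2 × (10500/1000) = -6°C.
ISA deviation = -16 − (-6) = -10°C.
Density altitude = 10500 + 120 × (-10) = 10500 + (-1200) = 9300 ft.

9300 ft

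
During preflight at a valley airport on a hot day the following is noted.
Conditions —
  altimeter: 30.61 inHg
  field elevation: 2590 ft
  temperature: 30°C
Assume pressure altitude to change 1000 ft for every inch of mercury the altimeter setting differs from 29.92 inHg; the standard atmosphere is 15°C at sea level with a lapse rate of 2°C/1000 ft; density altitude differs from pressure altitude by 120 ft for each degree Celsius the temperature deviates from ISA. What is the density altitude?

Pressure altitude = 2590 + (29.92 − 30.61) × 1000 = 2590 + (-690) = 1900 ft.
ISA temperature at 1900 ft = 15 − 2 × (1900/1000) = 11.2°C.
ISA deviation = 30 − 11.2 = +18.8°C.
Density altitude = 1900 + 120 × (18.8) = 4156 ft.

4156 ft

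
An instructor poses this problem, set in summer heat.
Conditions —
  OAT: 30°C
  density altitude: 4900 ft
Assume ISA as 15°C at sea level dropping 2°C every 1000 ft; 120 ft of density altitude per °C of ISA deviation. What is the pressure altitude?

2500 ft

DA = PA + 120 × (OAT − (15 − 2·PA/1000)) = PA + 120·OAT − 1800 + 0.24·PA = 1.24·PA + 120·OAT − 1800.
So 1.24·PA = 4900 − 120 × 30 + 1800 = 3100.
PA = 3100 / 1.24 = 2500 ft.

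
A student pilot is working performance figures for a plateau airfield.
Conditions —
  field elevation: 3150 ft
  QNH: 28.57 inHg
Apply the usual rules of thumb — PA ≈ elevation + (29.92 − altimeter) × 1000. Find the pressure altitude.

Pressure correction = (29.92 − 28.57) × 1000 = +1350 ft.
Pressure altitude = 3150 + (+1350) = 4500 ft.

4500 ft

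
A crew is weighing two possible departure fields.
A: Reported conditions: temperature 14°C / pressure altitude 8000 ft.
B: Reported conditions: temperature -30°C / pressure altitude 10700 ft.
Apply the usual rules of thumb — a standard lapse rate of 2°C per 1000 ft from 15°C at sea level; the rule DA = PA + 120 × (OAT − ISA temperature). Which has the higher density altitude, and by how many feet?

A: ISA temp = -1°C, deviation +15°C, DA = 8000 + 120 × 15 = 9800 ft.
B: ISA temp = -6.4°C, deviation -23.6°C, DA = 10700 + 120 × (-23.6) = 7868 ft.
A is higher by 9800 − 7868 = 1932 ft.

A by 1932 ft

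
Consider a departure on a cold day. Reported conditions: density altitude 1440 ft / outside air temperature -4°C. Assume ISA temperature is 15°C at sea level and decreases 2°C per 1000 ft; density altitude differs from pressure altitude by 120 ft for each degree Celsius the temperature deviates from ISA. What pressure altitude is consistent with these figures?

3000 ft

DA = PA + 120 × (OAT − (15 − 2·PA/1000)) = PA + 120·OAT − 1800 + 0.24·PA = 1.24·PA + 120·OAT − 1800.
So 1.24·PA = 1440 − 120 × (-4) + 1800 = 3720.
PA = 3720 / 1.24 = 3000 ft.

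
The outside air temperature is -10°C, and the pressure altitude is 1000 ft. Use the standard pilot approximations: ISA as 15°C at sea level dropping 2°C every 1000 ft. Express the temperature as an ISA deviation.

ISA temperature at 1000 ft = 15 − 2 × (1000/1000) = 13°C.
Deviation = OAT − ISA = -10 − 13 = -23°C.

ISA-23°C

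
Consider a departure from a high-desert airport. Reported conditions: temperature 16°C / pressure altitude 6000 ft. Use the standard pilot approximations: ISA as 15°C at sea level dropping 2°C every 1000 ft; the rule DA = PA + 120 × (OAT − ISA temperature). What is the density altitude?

7560 ft

ISA temperature at 6000 ft = 15 − 2 × (6000/1000) = 3°C.
ISA deviation = 16 − 3 = +13°C.
Density altitude = 6000 + 120 × (13) = 6000 + (+1560) = 7560 ft.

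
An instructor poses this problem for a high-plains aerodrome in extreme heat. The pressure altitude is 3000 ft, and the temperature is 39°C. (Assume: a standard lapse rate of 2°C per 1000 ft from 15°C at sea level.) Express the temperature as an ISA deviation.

ISA temperature at 3000 ft = 15 − 2 × (3000/1000) = 9°C.
Deviation = OAT − ISA = 39 − 9 = +30°C.

ISA+30°C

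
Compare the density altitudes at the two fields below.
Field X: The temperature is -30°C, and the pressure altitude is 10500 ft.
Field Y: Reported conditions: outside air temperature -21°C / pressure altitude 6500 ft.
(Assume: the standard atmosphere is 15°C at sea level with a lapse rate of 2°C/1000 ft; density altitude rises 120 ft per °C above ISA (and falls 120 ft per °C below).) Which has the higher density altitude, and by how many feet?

Field X: ISA temp = -6°C, deviation -24°C, DA = 10500 + 120 × (-24) = 7620 ft.
Field Y: ISA temp = 2°C, deviation -23°C, DA = 6500 + 120 × (-23) = 3740 ft.
Field X is higher by 7620 − 3740 = 3880 ft.

Field X by 3880 ft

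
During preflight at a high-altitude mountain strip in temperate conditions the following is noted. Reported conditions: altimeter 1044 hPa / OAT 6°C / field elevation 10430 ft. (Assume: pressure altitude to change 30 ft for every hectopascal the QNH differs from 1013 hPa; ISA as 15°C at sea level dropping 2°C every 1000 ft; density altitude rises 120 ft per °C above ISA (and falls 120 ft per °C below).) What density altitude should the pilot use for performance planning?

10700 ft

Pressure altitude = 10430 + (1013 − 1044) × 30 = 10430 + (-930) = 9500 ft.
ISA temperature at 9500 ft = 15 − 2 × (9500/1000) = -4°C.
ISA deviation = 6 − (-4) = +10°C.
Density altitude = 9500 + 120 × (10) = 10700 ft.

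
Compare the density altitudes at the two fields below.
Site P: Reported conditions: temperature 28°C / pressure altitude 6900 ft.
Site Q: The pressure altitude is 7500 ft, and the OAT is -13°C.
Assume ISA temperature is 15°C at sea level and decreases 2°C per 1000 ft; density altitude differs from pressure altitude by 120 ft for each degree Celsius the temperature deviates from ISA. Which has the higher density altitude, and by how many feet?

Site P by 4176 ft

Site P: ISA temp = 1.2°C, deviation +26.8°C, DA = 6900 + 120 × 26.8 = 10116 ft.
Site Q: ISA temp = 0°C, deviation -13°C, DA = 7500 + 120 × (-13) = 5940 ft.
Site P is higher by 10116 − 5940 = 4176 ft.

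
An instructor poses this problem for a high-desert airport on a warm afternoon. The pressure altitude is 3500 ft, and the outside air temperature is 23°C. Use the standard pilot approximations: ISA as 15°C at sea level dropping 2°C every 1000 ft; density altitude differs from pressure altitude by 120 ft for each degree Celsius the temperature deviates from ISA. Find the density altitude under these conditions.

5300 ft

ISA temperature at 3500 ft = 15 − 2 × (3500/1000) = 8°C.
ISA deviation = 23 − 8 = +15°C.
Density altitude = 3500 + 120 × (15) = 3500 + (+1800) = 5300 ft.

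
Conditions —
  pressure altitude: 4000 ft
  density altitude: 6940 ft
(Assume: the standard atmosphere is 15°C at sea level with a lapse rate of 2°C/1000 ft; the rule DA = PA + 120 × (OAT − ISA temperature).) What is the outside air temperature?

Density altitude − pressure altitude = 6940 − 4000 = +2940 ft.
At 120 ft/°C that is an ISA deviation of 2940/120 = +24.5°C.
ISA temperature at 4000 ft = 15 − 2 × (4000/1000) = 7°C.
OAT = ISA + deviation = 7 + (+24.5) = 31.5°C.

31.5°C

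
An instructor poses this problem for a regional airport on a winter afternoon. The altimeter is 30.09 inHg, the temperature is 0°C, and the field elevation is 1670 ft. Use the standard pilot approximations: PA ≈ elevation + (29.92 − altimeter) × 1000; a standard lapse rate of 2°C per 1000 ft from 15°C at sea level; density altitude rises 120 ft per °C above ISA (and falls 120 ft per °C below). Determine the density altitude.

60 ft

Pressure altitude = 1670 + (29.92 − 30.09) × 1000 = 1670 + (-170) = 1500 ft.
ISA temperature at 1500 ft = 15 − 2 × (1500/1000) = 12°C.
ISA deviation = 0 − 12 = -12°C.
Density altitude = 1500 + 120 × (-12) = 60 ft.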